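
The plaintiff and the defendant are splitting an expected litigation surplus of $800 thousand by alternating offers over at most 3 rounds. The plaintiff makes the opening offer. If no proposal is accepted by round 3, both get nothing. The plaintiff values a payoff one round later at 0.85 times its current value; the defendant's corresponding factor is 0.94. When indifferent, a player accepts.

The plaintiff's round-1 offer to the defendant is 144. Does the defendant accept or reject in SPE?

Accept

Work out the defendant's continuation value if the offer is rejected.
Round 3 (the plaintiff proposes): rejection yields 0 for the defendant; the plaintiff offers 0 and keeps 800.
Round 2 (the defendant proposes): the plaintiff can get 800 next round, worth 0.85 × 800 = 680 now; the defendant offers that and keeps 120.
So by rejecting in round 1, the defendant gets 120 next round, worth 0.94 × 120 = 112.8 now.
Offer 144 ≥ 112.8, so the defendant accepts.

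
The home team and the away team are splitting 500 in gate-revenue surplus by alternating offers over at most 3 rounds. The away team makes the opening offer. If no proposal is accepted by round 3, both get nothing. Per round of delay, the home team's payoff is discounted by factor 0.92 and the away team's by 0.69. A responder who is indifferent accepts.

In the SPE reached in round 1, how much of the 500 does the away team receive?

Round 3 (the away team proposes): rejection yields 0 for the home team; the away team offers 0 and keeps 500.
Round 2 (the home team proposes): the away team can get 500 next round, worth 0.69 × 500 = 345 now, so the home team offers 345, keeping 155.
Round 1 (the away team proposes): the home team can get 155 next round, worth 0.92 × 155 = 142.6 now. The away team offers 142.6 and keeps 500 − 142.6 = 357.4.

357.4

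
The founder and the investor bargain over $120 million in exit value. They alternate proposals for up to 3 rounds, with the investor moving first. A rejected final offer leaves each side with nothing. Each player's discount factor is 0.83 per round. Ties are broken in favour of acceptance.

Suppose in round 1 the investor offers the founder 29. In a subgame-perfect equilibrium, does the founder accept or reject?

Accept

Work out the founder's continuation value if the offer is rejected.
Round 3 (the investor proposes): the founder will accept anything ≥ 0, so the investor offers 0 and keeps 120.
Round 2 (the founder proposes): the investor can get 120 next round, worth 0.83 × 120 = 99.6 now, so the founder offers 99.6, keeping 20.4.
So by rejecting in round 1, the founder gets 20.4 next round, worth 0.83 × 20.4 = 16.932 now.
Offer 29 ≥ 16.932, so the founder accepts.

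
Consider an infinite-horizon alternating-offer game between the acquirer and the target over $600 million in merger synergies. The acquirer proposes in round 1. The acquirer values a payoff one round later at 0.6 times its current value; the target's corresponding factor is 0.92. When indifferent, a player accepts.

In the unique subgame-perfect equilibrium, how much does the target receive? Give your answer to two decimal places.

492.86

Let x be the acquirer's share when the acquirer proposes and y be the target's share when the target proposes.
The target accepts iff offered ≥ 0.92·y, so x = 600 − 0.92y. Symmetrically y = 600 − 0.6x.
Substituting: x = 600 − 0.92(600 − 0.6x), giving x(1 − 0.6·0.92) = 600(1 − 0.92).
So x = 600 × 0.08 / 0.448 ≈ 107.1429, and the target receives 600 − x ≈ 492.8571.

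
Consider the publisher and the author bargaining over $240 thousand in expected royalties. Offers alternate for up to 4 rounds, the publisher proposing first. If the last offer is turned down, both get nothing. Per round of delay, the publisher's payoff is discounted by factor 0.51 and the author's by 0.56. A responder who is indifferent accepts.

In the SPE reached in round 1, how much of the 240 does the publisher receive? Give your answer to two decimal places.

Work backward from the last round.
Round 4 (the author proposes): rejection yields 0 for the publisher; the author offers 0 and keeps 240.
Round 3 (the publisher proposes): the author can get 240 next round, worth 0.56 × 240 = 134.4 now; the publisher offers that and keeps 105.6.
Round 2 (the author proposes): the publisher can get 105.6 next round, worth 0.51 × 105.6 = 53.856 now. The author offers 53.856 and keeps 240 − 53.856 = 186.144.
Round 1 (the publisher proposes): the author can get 186.144 next round, worth 0.56 × 186.144 = 104.24064 now, so the publisher offers 104.24064, keeping 135.75936.

135.76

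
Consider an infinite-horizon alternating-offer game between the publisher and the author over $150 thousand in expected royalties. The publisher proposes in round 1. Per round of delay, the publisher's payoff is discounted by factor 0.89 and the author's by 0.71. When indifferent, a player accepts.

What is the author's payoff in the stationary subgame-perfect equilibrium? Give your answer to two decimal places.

31.83

Let x be the publisher's share when the publisher proposes and y be the author's share when the author proposes.
The author accepts iff offered ≥ 0.71·y, so x = 150 − 0.71y. Symmetrically y = 150 − 0.89x.
Substituting: x = 150 − 0.71(150 − 0.89x), giving x(1 − 0.89·0.71) = 150(1 − 0.71).
So x = 150 × 0.29 / 0.3681 ≈ 118.1744, and the author receives 150 − x ≈ 31.8256.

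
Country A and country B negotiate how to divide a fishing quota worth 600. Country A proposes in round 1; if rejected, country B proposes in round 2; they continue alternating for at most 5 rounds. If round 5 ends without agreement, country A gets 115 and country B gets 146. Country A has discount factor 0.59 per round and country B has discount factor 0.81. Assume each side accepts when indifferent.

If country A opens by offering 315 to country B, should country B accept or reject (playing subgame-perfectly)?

Round 5 (country A proposes): country B gets 146 if talks fail, so country A offers 146 and keeps 454.
Round 4 (country B proposes): country A can get 454 next round, worth 0.59 × 454 = 267.86 now; country B offers that and keeps 332.14.
Round 3 (country A proposes): country B can get 332.14 next round, worth 0.81 × 332.14 = 269.0334 now. Country A offers 269.0334 and keeps 600 − 269.0334 = 330.9666.
Round 2 (country B proposes): country A can get 330.9666 next round, worth 0.59 × 330.9666 = 195.270294 now; country B offers that and keeps 404.729706.
So by rejecting in round 1, country B gets 404.729706 next round, worth 0.81 × 404.729706 = 327.83106186 now.
Offer 315 < 327.83106186, so country B rejects.

Reject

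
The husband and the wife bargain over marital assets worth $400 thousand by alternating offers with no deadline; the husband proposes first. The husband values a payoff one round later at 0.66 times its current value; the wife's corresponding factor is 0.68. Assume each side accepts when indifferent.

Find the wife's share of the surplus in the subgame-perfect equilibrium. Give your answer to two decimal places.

167.78

When the husband proposes, the wife accepts any offer worth at least 0.68 times what the wife would get by proposing next round; and vice versa.
This gives x = 400 − 0.68y and y = 400 − 0.66x, where x and y are each side's share when it proposes.
Hence (1 − 0.68·0.66)x = 400(1 − 0.68), i.e. 0.5512·x = 128.
x ≈ 232.2206; the wife's share is 400 − x ≈ 167.7794.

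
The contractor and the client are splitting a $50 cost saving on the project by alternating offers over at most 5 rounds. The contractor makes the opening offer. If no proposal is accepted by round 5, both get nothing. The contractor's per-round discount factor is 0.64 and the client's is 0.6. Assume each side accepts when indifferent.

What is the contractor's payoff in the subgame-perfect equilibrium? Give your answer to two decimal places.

35.05

Round 5 (the contractor proposes): rejection yields 0 for the client; the contractor offers 0 and keeps 50.
Round 4 (the client proposes): the contractor can get 50 next round, worth 0.64 × 50 = 32 now, so the client offers 32, keeping 18.
Round 3 (the contractor proposes): the client can get 18 next round, worth 0.6 × 18 = 10.8 now; the contractor offers that and keeps 39.2.
Round 2 (the client proposes): the contractor can get 39.2 next round, worth 0.64 × 39.2 = 25.088 now; the client offers that and keeps 24.912.
Round 1 (the contractor proposes): the client can get 24.912 next round, worth 0.6 × 24.912 = 14.9472 now, so the contractor offers 14.9472, keeping 35.0528.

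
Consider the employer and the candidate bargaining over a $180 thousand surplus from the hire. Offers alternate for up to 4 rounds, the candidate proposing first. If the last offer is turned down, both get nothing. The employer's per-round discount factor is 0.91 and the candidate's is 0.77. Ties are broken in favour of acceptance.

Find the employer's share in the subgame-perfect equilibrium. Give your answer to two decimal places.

Work backward from the last round.
Round 4 (the employer proposes): rejection yields 0 for the candidate; the employer offers 0 and keeps 180.
Round 3 (the candidate proposes): the employer can get 180 next round, worth 0.91 × 180 = 163.8 now. The candidate offers 163.8 and keeps 180 − 163.8 = 16.2.
Round 2 (the employer proposes): the candidate can get 16.2 next round, worth 0.77 × 16.2 = 12.474 now. The employer offers 12.474 and keeps 180 − 12.474 = 167.526.
Round 1 (the candidate proposes): the employer can get 167.526 next round, worth 0.91 × 167.526 = 152.44866 now. The candidate offers 152.44866 and keeps 180 − 152.44866 = 27.55134.

152.45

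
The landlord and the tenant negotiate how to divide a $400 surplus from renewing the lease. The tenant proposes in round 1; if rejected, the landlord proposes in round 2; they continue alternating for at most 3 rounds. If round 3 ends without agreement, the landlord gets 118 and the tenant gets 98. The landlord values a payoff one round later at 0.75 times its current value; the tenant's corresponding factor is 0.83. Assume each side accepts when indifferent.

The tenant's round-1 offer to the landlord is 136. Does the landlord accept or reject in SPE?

Work out the landlord's continuation value if the offer is rejected.
Round 3 (the tenant proposes): the landlord gets 118 if talks fail, so the tenant offers 118 and keeps 282.
Round 2 (the landlord proposes): the tenant can get 282 next round, worth 0.83 × 282 = 234.06 now, so the landlord offers 234.06, keeping 165.94.
So by rejecting in round 1, the landlord gets 165.94 next round, worth 0.75 × 165.94 = 124.455 now.
Offer 136 ≥ 124.455, so the landlord accepts.

Accept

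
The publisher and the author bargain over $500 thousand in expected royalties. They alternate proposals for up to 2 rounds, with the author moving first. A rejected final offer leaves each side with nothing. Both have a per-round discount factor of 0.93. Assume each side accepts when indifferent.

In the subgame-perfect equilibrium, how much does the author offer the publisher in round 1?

Round 2 (the publisher proposes): rejection yields 0 for the author; the publisher offers 0 and keeps 500.
Round 1 (the author proposes): the publisher can get 500 next round, worth 0.93 × 500 = 465 now, so the author offers 465, keeping 35.

465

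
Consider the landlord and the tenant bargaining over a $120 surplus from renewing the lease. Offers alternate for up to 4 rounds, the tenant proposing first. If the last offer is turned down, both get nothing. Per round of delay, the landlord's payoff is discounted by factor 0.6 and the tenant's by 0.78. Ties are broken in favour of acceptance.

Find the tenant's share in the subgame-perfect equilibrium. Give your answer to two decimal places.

By backward induction:
Round 4 (the landlord proposes): rejection yields 0 for the tenant; the landlord offers 0 and keeps 120.
Round 3 (the tenant proposes): the landlord can get 120 next round, worth 0.6 × 120 = 72 now. The tenant offers 72 and keeps 120 − 72 = 48.
Round 2 (the landlord proposes): the tenant can get 48 next round, worth 0.78 × 48 = 37.44 now, so the landlord offers 37.44, keeping 82.56.
Round 1 (the tenant proposes): the landlord can get 82.56 next round, worth 0.6 × 82.56 = 49.536 now, so the tenant offers 49.536, keeping 70.464.

70.46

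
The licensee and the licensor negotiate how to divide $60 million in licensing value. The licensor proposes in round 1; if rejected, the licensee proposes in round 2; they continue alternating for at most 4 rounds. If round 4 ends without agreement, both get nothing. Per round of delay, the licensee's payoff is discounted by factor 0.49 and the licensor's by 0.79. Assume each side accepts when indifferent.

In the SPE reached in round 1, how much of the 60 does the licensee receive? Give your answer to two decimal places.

Round 4 (the licensee proposes): the licensor will accept anything ≥ 0, so the licensee offers 0 and keeps 60.
Round 3 (the licensor proposes): the licensee can get 60 next round, worth 0.49 × 60 = 29.4 now, so the licensor offers 29.4, keeping 30.6.
Round 2 (the licensee proposes): the licensor can get 30.6 next round, worth 0.79 × 30.6 = 24.174 now; the licensee offers that and keeps 35.826.
Round 1 (the licensor proposes): the licensee can get 35.826 next round, worth 0.49 × 35.826 = 17.55474 now. The licensor offers 17.55474 and keeps 60 − 17.55474 = 42.44526.

17.55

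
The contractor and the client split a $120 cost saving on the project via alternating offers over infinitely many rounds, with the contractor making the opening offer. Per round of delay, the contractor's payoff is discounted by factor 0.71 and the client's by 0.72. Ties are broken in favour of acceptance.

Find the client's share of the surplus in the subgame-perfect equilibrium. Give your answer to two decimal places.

Let x be the contractor's share when the contractor proposes and y be the client's share when the client proposes.
The client accepts iff offered ≥ 0.72·y, so x = 120 − 0.72y. Symmetrically y = 120 − 0.71x.
Substituting: x = 120 − 0.72(120 − 0.71x), giving x(1 − 0.71·0.72) = 120(1 − 0.72).
So x = 120 × 0.28 / 0.4888 ≈ 68.7398, and the client receives 120 − x ≈ 51.2602.

51.26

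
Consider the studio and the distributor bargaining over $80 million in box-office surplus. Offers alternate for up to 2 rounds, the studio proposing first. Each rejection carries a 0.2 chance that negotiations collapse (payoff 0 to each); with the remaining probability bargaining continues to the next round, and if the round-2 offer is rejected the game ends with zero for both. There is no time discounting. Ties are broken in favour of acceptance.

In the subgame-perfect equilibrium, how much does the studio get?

16

Round 2 (the distributor proposes): rejection yields 0 for the studio; the distributor offers 0 and keeps 80.
Round 1 (the studio proposes): rejecting gives the distributor an expected 0.8 × 80 = 64. The studio offers 64 and keeps 80 − 64 = 16.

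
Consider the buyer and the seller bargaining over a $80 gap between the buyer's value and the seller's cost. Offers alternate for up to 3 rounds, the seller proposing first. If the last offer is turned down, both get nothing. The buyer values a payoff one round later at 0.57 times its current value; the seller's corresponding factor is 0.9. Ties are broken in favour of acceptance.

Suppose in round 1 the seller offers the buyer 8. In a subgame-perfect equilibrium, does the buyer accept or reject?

Accept

Work out the buyer's continuation value if the offer is rejected.
Round 3 (the seller proposes): rejection yields 0 for the buyer; the seller offers 0 and keeps 80.
Round 2 (the buyer proposes): the seller can get 80 next round, worth 0.9 × 80 = 72 now; the buyer offers that and keeps 8.
So by rejecting in round 1, the buyer gets 8 next round, worth 0.57 × 8 = 4.56 now.
Offer 8 ≥ 4.56, so the buyer accepts.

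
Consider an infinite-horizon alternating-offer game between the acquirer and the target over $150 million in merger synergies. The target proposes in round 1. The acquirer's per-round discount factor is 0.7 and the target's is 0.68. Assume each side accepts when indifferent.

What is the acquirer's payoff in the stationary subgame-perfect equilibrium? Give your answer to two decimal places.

When the target proposes, the acquirer accepts any offer worth at least 0.7 times what the acquirer would get by proposing next round; and vice versa.
This gives x = 150 − 0.7y and y = 150 − 0.68x, where x and y are each side's share when it proposes.
Hence (1 − 0.7·0.68)x = 150(1 − 0.7), i.e. 0.524·x = 45.
x ≈ 85.8779; the acquirer's share is 150 − x ≈ 64.1221.

64.12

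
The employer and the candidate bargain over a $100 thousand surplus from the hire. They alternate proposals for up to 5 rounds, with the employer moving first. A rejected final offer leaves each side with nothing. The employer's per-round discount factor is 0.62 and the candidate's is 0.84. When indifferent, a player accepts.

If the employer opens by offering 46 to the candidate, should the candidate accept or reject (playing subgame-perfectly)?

Reject

Round 5 (the employer proposes): the candidate will accept anything ≥ 0, so the employer offers 0 and keeps 100.
Round 4 (the candidate proposes): the employer can get 100 next round, worth 0.62 × 100 = 62 now. The candidate offers 62 and keeps 100 − 62 = 38.
Round 3 (the employer proposes): the candidate can get 38 next round, worth 0.84 × 38 = 31.92 now; the employer offers that and keeps 68.08.
Round 2 (the candidate proposes): the employer can get 68.08 next round, worth 0.62 × 68.08 = 42.2096 now; the candidate offers that and keeps 57.7904.
So by rejecting in round 1, the candidate gets 57.7904 next round, worth 0.84 × 57.7904 = 48.543936 now.
Offer 46 < 48.543936, so the candidate rejects.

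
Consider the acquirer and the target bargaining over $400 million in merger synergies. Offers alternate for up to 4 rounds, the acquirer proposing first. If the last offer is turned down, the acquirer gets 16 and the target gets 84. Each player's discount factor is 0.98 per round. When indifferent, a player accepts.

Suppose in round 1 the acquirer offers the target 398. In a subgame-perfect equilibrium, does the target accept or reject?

Round 4 (the target proposes): the acquirer gets 16 if talks fail, so the target offers 16 and keeps 384.
Round 3 (the acquirer proposes): the target can get 384 next round, worth 0.98 × 384 = 376.32 now, so the acquirer offers 376.32, keeping 23.68.
Round 2 (the target proposes): the acquirer can get 23.68 next round, worth 0.98 × 23.68 = 23.2064 now; the target offers that and keeps 376.7936.
So by rejecting in round 1, the target gets 376.7936 next round, worth 0.98 × 376.7936 = 369.257728 now.
Offer 398 ≥ 369.257728, so the target accepts.

Accept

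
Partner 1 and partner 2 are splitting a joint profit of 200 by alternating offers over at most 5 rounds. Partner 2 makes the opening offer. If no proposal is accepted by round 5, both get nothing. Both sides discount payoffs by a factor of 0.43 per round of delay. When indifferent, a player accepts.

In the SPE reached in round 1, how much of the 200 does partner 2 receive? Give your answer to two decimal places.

141.92

Round 5 (partner 2 proposes): partner 1 will accept anything ≥ 0, so partner 2 offers 0 and keeps 200.
Round 4 (partner 1 proposes): partner 2 can get 200 next round, worth 0.43 × 200 = 86 now, so partner 1 offers 86, keeping 114.
Round 3 (partner 2 proposes): partner 1 can get 114 next round, worth 0.43 × 114 = 49.02 now; partner 2 offers that and keeps 150.98.
Round 2 (partner 1 proposes): partner 2 can get 150.98 next round, worth 0.43 × 150.98 = 64.9214 now, so partner 1 offers 64.9214, keeping 135.0786.
Round 1 (partner 2 proposes): partner 1 can get 135.0786 next round, worth 0.43 × 135.0786 = 58.083798 now, so partner 2 offers 58.083798, keeping 141.916202.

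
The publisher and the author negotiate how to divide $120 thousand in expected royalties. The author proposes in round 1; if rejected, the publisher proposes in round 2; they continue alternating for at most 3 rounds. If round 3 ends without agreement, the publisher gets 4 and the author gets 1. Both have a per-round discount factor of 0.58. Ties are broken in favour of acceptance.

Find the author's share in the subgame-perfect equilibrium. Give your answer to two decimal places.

Round 3 (the author proposes): the publisher gets 4 if talks fail, so the author offers 4 and keeps 116.
Round 2 (the publisher proposes): the author can get 116 next round, worth 0.58 × 116 = 67.28 now; the publisher offers that and keeps 52.72.
Round 1 (the author proposes): the publisher can get 52.72 next round, worth 0.58 × 52.72 = 30.5776 now, so the author offers 30.5776, keeping 89.4224.

89.42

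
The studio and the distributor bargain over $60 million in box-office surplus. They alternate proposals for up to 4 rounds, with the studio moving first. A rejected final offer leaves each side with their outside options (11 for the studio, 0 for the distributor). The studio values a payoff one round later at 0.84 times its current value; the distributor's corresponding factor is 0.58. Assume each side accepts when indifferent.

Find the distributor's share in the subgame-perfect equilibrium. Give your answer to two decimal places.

Round 4 (the distributor proposes): the studio gets 11 if talks fail, so the distributor offers 11 and keeps 49.
Round 3 (the studio proposes): the distributor can get 49 next round, worth 0.58 × 49 = 28.42 now; the studio offers that and keeps 31.58.
Round 2 (the distributor proposes): the studio can get 31.58 next round, worth 0.84 × 31.58 = 26.5272 now; the distributor offers that and keeps 33.4728.
Round 1 (the studio proposes): the distributor can get 33.4728 next round, worth 0.58 × 33.4728 = 19.414224 now; the studio offers that and keeps 40.585776.

19.41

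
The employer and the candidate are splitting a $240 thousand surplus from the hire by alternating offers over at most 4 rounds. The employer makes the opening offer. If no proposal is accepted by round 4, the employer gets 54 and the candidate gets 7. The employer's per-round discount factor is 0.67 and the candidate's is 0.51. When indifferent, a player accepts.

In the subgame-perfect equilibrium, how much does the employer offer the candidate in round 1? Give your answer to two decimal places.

72.81

Round 4 (the candidate proposes): the employer gets 54 if talks fail, so the candidate offers 54 and keeps 186.
Round 3 (the employer proposes): the candidate can get 186 next round, worth 0.51 × 186 = 94.86 now; the employer offers that and keeps 145.14.
Round 2 (the candidate proposes): the employer can get 145.14 next round, worth 0.67 × 145.14 = 97.2438 now, so the candidate offers 97.2438, keeping 142.7562.
Round 1 (the employer proposes): the candidate can get 142.7562 next round, worth 0.51 × 142.7562 = 72.805662 now, so the employer offers 72.805662, keeping 167.194338.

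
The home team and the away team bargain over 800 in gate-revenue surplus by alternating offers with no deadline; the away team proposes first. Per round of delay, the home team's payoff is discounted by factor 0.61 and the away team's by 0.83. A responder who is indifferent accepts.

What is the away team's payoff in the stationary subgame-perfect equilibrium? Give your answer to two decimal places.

In a stationary SPE each proposer offers the other exactly their discounted continuation value.
If the away team keeps x when proposing and the home team keeps y when proposing, then x = 800 − 0.61y and y = 800 − 0.83x.
Solving: x = 800(1 − 0.61) / (1 − 0.83·0.61) = 312 / 0.4937 ≈ 631.9627.
The home team gets 800 − 631.9627 ≈ 168.0373.

631.96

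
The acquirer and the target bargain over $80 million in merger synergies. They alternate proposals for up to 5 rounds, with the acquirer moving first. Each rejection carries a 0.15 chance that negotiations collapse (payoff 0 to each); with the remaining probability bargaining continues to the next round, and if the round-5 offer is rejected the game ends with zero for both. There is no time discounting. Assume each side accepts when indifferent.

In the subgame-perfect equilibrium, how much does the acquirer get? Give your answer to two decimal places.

By backward induction:
Round 5 (the acquirer proposes): the target will accept anything ≥ 0, so the acquirer offers 0 and keeps 80.
Round 4 (the target proposes): rejecting gives the acquirer an expected 0.85 × 80 = 68. The target offers 68 and keeps 80 − 68 = 12.
Round 3 (the acquirer proposes): rejecting gives the target an expected 0.85 × 12 = 10.2; the acquirer offers that and keeps 69.8.
Round 2 (the target proposes): rejecting gives the acquirer an expected 0.85 × 69.8 = 59.33. The target offers 59.33 and keeps 80 − 59.33 = 20.67.
Round 1 (the acquirer proposes): rejecting gives the target an expected 0.85 × 20.67 = 17.5695, so the acquirer offers 17.5695, keeping 62.4305.

62.43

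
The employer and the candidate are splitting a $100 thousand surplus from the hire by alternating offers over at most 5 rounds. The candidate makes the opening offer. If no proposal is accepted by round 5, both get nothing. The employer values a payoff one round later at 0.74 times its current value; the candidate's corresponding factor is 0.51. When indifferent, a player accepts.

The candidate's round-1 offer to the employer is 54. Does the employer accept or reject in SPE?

Round 5 (the candidate proposes): rejection yields 0 for the employer; the candidate offers 0 and keeps 100.
Round 4 (the employer proposes): the candidate can get 100 next round, worth 0.51 × 100 = 51 now. The employer offers 51 and keeps 100 − 51 = 49.
Round 3 (the candidate proposes): the employer can get 49 next round, worth 0.74 × 49 = 36.26 now, so the candidate offers 36.26, keeping 63.74.
Round 2 (the employer proposes): the candidate can get 63.74 next round, worth 0.51 × 63.74 = 32.5074 now. The employer offers 32.5074 and keeps 100 − 32.5074 = 67.4926.
So by rejecting in round 1, the employer gets 67.4926 next round, worth 0.74 × 67.4926 = 49.944524 now.
Offer 54 ≥ 49.944524, so the employer accepts.

Accept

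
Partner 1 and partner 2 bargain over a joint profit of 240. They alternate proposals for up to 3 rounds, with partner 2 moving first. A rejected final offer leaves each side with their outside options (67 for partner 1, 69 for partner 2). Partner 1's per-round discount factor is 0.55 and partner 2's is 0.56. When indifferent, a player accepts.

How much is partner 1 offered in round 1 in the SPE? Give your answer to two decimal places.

78.72

Round 3 (partner 2 proposes): partner 1 gets 67 if talks fail, so partner 2 offers 67 and keeps 173.
Round 2 (partner 1 proposes): partner 2 can get 173 next round, worth 0.56 × 173 = 96.88 now, so partner 1 offers 96.88, keeping 143.12.
Round 1 (partner 2 proposes): partner 1 can get 143.12 next round, worth 0.55 × 143.12 = 78.716 now; partner 2 offers that and keeps 161.284.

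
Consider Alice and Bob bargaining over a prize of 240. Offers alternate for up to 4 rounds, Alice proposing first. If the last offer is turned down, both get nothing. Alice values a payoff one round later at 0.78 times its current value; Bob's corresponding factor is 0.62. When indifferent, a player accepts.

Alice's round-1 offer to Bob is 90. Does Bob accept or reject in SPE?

Work out Bob's continuation value if the offer is rejected.
Round 4 (Bob proposes): Alice will accept anything ≥ 0, so Bob offers 0 and keeps 240.
Round 3 (Alice proposes): Bob can get 240 next round, worth 0.62 × 240 = 148.8 now, so Alice offers 148.8, keeping 91.2.
Round 2 (Bob proposes): Alice can get 91.2 next round, worth 0.78 × 91.2 = 71.136 now, so Bob offers 71.136, keeping 168.864.
So by rejecting in round 1, Bob gets 168.864 next round, worth 0.62 × 168.864 = 104.69568 now.
Offer 90 < 104.69568, so Bob rejects.

Reject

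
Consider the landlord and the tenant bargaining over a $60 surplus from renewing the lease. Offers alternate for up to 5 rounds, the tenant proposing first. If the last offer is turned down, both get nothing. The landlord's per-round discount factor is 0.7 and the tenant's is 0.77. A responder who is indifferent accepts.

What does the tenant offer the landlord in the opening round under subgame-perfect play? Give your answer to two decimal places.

Round 5 (the tenant proposes): the landlord will accept anything ≥ 0, so the tenant offers 0 and keeps 60.
Round 4 (the landlord proposes): the tenant can get 60 next round, worth 0.77 × 60 = 46.2 now; the landlord offers that and keeps 13.8.
Round 3 (the tenant proposes): the landlord can get 13.8 next round, worth 0.7 × 13.8 = 9.66 now. The tenant offers 9.66 and keeps 60 − 9.66 = 50.34.
Round 2 (the landlord proposes): the tenant can get 50.34 next round, worth 0.77 × 50.34 = 38.7618 now; the landlord offers that and keeps 21.2382.
Round 1 (the tenant proposes): the landlord can get 21.2382 next round, worth 0.7 × 21.2382 = 14.86674 now. The tenant offers 14.86674 and keeps 60 − 14.86674 = 45.13326.

14.87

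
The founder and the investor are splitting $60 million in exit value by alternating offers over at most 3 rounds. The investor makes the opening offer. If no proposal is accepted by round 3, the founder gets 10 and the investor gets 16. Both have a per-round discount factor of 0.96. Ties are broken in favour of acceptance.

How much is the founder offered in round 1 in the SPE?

11.52

By backward induction:
Round 3 (the investor proposes): the founder gets 10 if talks fail, so the investor offers 10 and keeps 50.
Round 2 (the founder proposes): the investor can get 50 next round, worth 0.96 × 50 = 48 now, so the founder offers 48, keeping 12.
Round 1 (the investor proposes): the founder can get 12 next round, worth 0.96 × 12 = 11.52 now, so the investor offers 11.52, keeping 48.48.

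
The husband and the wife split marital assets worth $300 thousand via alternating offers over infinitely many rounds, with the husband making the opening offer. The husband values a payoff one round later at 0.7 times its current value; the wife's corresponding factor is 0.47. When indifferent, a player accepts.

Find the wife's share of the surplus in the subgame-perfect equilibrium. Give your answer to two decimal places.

In a stationary SPE each proposer offers the other exactly their discounted continuation value.
If the husband keeps x when proposing and the wife keeps y when proposing, then x = 300 − 0.47y and y = 300 − 0.7x.
Solving: x = 300(1 − 0.47) / (1 − 0.7·0.47) = 159 / 0.671 ≈ 236.9598.
The wife gets 300 − 236.9598 ≈ 63.0402.

63.04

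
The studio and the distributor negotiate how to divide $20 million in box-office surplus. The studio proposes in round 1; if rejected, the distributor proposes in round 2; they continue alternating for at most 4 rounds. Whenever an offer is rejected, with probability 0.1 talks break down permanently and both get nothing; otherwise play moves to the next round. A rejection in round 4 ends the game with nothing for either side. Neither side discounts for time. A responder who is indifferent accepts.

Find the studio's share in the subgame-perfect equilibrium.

3.62

Round 4 (the distributor proposes): rejection yields 0 for the studio; the distributor offers 0 and keeps 20.
Round 3 (the studio proposes): rejecting gives the distributor an expected 0.9 × 20 = 18, so the studio offers 18, keeping 2.
Round 2 (the distributor proposes): rejecting gives the studio an expected 0.9 × 2 = 1.8, so the distributor offers 1.8, keeping 18.2.
Round 1 (the studio proposes): rejecting gives the distributor an expected 0.9 × 18.2 = 16.38. The studio offers 16.38 and keeps 20 − 16.38 = 3.62.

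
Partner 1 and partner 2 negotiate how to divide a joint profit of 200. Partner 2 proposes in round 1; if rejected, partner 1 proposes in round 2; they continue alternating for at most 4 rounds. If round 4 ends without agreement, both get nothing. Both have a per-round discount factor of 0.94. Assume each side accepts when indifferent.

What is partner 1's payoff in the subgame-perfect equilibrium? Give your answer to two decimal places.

177.40

By backward induction:
Round 4 (partner 1 proposes): partner 2 will accept anything ≥ 0, so partner 1 offers 0 and keeps 200.
Round 3 (partner 2 proposes): partner 1 can get 200 next round, worth 0.94 × 200 = 188 now. Partner 2 offers 188 and keeps 200 − 188 = 12.
Round 2 (partner 1 proposes): partner 2 can get 12 next round, worth 0.94 × 12 = 11.28 now, so partner 1 offers 11.28, keeping 188.72.
Round 1 (partner 2 proposes): partner 1 can get 188.72 next round, worth 0.94 × 188.72 = 177.3968 now, so partner 2 offers 177.3968, keeping 22.6032.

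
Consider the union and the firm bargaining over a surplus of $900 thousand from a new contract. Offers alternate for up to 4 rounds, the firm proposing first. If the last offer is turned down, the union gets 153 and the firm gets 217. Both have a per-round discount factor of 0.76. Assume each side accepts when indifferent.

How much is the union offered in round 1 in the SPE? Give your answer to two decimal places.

463.98

Round 4 (the union proposes): the firm gets 217 if talks fail, so the union offers 217 and keeps 683.
Round 3 (the firm proposes): the union can get 683 next round, worth 0.76 × 683 = 519.08 now. The firm offers 519.08 and keeps 900 − 519.08 = 380.92.
Round 2 (the union proposes): the firm can get 380.92 next round, worth 0.76 × 380.92 = 289.4992 now; the union offers that and keeps 610.5008.
Round 1 (the firm proposes): the union can get 610.5008 next round, worth 0.76 × 610.5008 = 463.980608 now, so the firm offers 463.980608, keeping 436.019392.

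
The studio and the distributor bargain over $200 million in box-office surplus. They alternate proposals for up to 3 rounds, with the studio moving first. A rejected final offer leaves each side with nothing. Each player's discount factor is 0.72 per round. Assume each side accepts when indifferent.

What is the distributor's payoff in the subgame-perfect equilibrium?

40.32

Round 3 (the studio proposes): the distributor will accept anything ≥ 0, so the studio offers 0 and keeps 200.
Round 2 (the distributor proposes): the studio can get 200 next round, worth 0.72 × 200 = 144 now, so the distributor offers 144, keeping 56.
Round 1 (the studio proposes): the distributor can get 56 next round, worth 0.72 × 56 = 40.32 now, so the studio offers 40.32, keeping 159.68.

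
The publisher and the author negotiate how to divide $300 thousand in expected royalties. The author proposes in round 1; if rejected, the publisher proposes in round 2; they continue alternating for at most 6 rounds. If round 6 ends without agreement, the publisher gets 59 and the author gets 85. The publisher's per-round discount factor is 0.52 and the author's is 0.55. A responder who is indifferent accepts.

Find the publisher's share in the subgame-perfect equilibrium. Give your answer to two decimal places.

Round 6 (the publisher proposes): the author gets 85 if talks fail, so the publisher offers 85 and keeps 215.
Round 5 (the author proposes): the publisher can get 215 next round, worth 0.52 × 215 = 111.8 now, so the author offers 111.8, keeping 188.2.
Round 4 (the publisher proposes): the author can get 188.2 next round, worth 0.55 × 188.2 = 103.51 now; the publisher offers that and keeps 196.49.
Round 3 (the author proposes): the publisher can get 196.49 next round, worth 0.52 × 196.49 = 102.1748 now, so the author offers 102.1748, keeping 197.8252.
Round 2 (the publisher proposes): the author can get 197.8252 next round, worth 0.55 × 197.8252 = 108.80386 now; the publisher offers that and keeps 191.19614.
Round 1 (the author proposes): the publisher can get 191.19614 next round, worth 0.52 × 191.19614 = 99.4219928 now, so the author offers 99.4219928, keeping 200.5780072.

99.42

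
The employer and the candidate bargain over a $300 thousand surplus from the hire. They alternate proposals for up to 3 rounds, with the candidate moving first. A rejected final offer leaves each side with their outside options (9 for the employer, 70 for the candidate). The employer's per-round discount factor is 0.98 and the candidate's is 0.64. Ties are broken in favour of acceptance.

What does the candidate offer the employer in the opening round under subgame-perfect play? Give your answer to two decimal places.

Round 3 (the candidate proposes): the employer gets 9 if talks fail, so the candidate offers 9 and keeps 291.
Round 2 (the employer proposes): the candidate can get 291 next round, worth 0.64 × 291 = 186.24 now, so the employer offers 186.24, keeping 113.76.
Round 1 (the candidate proposes): the employer can get 113.76 next round, worth 0.98 × 113.76 = 111.4848 now. The candidate offers 111.4848 and keeps 300 − 111.4848 = 188.5152.

111.48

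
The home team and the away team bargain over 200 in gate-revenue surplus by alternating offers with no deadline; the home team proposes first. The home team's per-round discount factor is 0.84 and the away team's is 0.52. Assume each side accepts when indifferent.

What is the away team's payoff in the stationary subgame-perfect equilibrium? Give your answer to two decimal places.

29.55

When the home team proposes, the away team accepts any offer worth at least 0.52 times what the away team would get by proposing next round; and vice versa.
This gives x = 200 − 0.52y and y = 200 − 0.84x, where x and y are each side's share when it proposes.
Hence (1 − 0.52·0.84)x = 200(1 − 0.52), i.e. 0.5632·x = 96.
x ≈ 170.4545; the away team's share is 200 − x ≈ 29.5455.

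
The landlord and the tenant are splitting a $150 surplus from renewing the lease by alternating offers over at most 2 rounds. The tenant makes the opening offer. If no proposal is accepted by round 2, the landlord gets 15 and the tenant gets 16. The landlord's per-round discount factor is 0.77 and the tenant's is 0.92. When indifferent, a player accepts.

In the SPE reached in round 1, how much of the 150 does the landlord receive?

103.18

Round 2 (the landlord proposes): the tenant gets 16 if talks fail, so the landlord offers 16 and keeps 134.
Round 1 (the tenant proposes): the landlord can get 134 next round, worth 0.77 × 134 = 103.18 now, so the tenant offers 103.18, keeping 46.82.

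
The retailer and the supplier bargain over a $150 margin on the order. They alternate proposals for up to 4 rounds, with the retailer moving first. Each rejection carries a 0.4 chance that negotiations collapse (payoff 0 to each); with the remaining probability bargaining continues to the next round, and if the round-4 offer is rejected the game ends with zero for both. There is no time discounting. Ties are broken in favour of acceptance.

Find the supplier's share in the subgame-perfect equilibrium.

68.4

Round 4 (the supplier proposes): the retailer will accept anything ≥ 0, so the supplier offers 0 and keeps 150.
Round 3 (the retailer proposes): rejecting gives the supplier an expected 0.6 × 150 = 90. The retailer offers 90 and keeps 150 − 90 = 60.
Round 2 (the supplier proposes): rejecting gives the retailer an expected 0.6 × 60 = 36, so the supplier offers 36, keeping 114.
Round 1 (the retailer proposes): rejecting gives the supplier an expected 0.6 × 114 = 68.4, so the retailer offers 68.4, keeping 81.6.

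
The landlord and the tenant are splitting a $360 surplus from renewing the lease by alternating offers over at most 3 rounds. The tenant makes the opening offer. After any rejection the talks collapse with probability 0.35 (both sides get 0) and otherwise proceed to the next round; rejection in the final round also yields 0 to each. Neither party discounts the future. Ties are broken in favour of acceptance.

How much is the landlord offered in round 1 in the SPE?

81.9

Round 3 (the tenant proposes): the landlord will accept anything ≥ 0, so the tenant offers 0 and keeps 360.
Round 2 (the landlord proposes): rejecting gives the tenant an expected 0.65 × 360 = 234; the landlord offers that and keeps 126.
Round 1 (the tenant proposes): rejecting gives the landlord an expected 0.65 × 126 = 81.9. The tenant offers 81.9 and keeps 360 − 81.9 = 278.1.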